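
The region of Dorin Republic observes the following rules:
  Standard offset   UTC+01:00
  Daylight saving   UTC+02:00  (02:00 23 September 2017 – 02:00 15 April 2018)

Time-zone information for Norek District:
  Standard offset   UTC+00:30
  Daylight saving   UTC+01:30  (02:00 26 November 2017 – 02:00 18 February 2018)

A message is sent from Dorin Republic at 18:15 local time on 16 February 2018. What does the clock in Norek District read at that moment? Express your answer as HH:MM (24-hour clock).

Daylight saving runs 23 September 2017 – 15 April 2018; 16 February 2018 is inside that window, so Dorin Republic is at UTC+02:00.
18:15 Dorin Republic − 2h = 16:15 UTC.
At the standard offset (UTC+00:30), 16:15 UTC + 0h30m = 16:45 Norek District standard time.
Daylight saving runs 26 November 2017 – 18 February 2018; the standard-time date in Norek District, 16 February 2018, is inside that window, so Norek District is at UTC+01:30.
16:15 UTC + 1h30m = 17:45 Norek District.

17:45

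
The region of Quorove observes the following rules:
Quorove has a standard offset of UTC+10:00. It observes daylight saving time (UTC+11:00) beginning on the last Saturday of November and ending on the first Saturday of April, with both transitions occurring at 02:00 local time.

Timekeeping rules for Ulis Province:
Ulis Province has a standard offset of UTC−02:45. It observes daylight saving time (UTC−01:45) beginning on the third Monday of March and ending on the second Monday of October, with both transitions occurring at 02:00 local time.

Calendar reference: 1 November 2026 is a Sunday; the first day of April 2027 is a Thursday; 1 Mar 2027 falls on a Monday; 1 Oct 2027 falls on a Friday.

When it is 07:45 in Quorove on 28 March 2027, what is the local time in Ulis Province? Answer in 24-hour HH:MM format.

19:00

1 November 2026 is a Sunday, so Saturdays fall on 7, 14, 21, 28; the last is November 28.
1 April 2027 is a Thursday, so the first Saturday is April 3.
28 March 2027 lies within the daylight-saving period (28 November 2026 – 3 April 2027), so Quorove is on daylight time, UTC+11:00.
07:45 Quorove − 11h = 20:45 UTC (rolling into the previous day, 27 March 2027).
1 March 2027 is a Monday, so the first Monday is March 1 and the third is March 15.
1 October 2027 is a Friday, so the first Monday is October 4 and the second is October 11.
At the standard offset (UTC−02:45), 20:45 UTC − 2h45m = 18:00 Ulis Province standard time.
The standard-time date in Ulis Province, 27 March 2027, lies within the daylight-saving period (15 March – 11 October), so Ulis Province is on daylight time, UTC−01:45.
20:45 UTC − 1h45m = 19:00 Ulis Province.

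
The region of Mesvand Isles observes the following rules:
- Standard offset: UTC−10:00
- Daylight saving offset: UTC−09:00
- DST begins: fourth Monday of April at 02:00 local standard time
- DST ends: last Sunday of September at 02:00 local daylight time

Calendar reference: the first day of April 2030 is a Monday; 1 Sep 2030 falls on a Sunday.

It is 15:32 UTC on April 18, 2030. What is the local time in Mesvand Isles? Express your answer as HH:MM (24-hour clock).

1 April 2030 is a Monday, so the first Monday is April 1 and the fourth is April 22.
1 September 2030 is a Sunday, so Sundays fall on 1, 8, 15, 22, 29; the last is September 29.
At the standard offset (UTC−10:00), 15:32 UTC − 10h = 05:32 Mesvand Isles standard time.
Daylight saving runs 22 April – 29 September; the standard-time date in Mesvand Isles, April 18, 2030, is outside that window, so Mesvand Isles is on standard time at UTC−10:00.
15:32 UTC − 10h = 05:32 local.

05:32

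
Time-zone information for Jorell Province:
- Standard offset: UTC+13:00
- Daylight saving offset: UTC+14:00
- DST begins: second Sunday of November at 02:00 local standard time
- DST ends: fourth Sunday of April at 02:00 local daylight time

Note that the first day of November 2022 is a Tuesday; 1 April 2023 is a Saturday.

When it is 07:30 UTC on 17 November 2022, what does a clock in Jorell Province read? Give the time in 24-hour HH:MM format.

1 November 2022 is a Tuesday, so the first Sunday is November 6 and the second is November 13.
1 April 2023 is a Saturday, so the first Sunday is April 2 and the fourth is April 23.
At the standard offset (UTC+13:00), 07:30 UTC + 13h = 20:30 Jorell Province standard time.
The standard-time date in Jorell Province, 17 November 2022, lies within the daylight-saving period (13 November 2022 – 23 April 2023), so Jorell Province is on daylight time, UTC+14:00.
07:30 UTC + 14h = 21:30 local.

21:30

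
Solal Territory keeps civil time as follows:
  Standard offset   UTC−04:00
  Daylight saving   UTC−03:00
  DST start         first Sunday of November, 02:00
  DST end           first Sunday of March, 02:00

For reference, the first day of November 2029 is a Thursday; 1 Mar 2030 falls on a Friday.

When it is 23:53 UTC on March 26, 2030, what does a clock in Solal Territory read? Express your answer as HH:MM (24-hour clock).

19:53

1 November 2029 is a Thursday, so the first Sunday is November 4.
1 March 2030 is a Friday, so the first Sunday is March 3.
At the standard offset (UTC−04:00), 23:53 UTC − 4h = 19:53 Solal Territory standard time.
The standard-time date in Solal Territory, March 26, 2030, is outside the daylight-saving period (4 November 2029 – 3 March 2030), so Solal Territory is on standard time, UTC−04:00.
23:53 UTC − 4h = 19:53 local.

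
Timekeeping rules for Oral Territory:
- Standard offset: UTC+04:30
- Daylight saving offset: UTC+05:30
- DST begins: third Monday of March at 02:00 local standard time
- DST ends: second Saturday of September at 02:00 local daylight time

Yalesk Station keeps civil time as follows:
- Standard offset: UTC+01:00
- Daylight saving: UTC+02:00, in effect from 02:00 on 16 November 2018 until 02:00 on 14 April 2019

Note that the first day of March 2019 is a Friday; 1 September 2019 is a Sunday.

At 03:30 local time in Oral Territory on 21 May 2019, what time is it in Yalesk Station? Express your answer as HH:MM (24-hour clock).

1 March 2019 is a Friday, so the first Monday is March 4 and the third is March 18.
1 September 2019 is a Sunday, so the first Saturday is September 7 and the second is September 14.
Daylight saving runs 18 March – 14 September; 21 May 2019 is inside that window, so Oral Territory is at UTC+05:30.
03:30 Oral Territory − 5h30m = 22:00 UTC (rolling into the previous day, 20 May 2019).
At the standard offset (UTC+01:00), 22:00 UTC + 1h = 23:00 Yalesk Station standard time.
The standard-time date in Yalesk Station, 20 May 2019, does not fall between 16 November 2018 and 14 April 2019, so daylight saving is not in effect and Yalesk Station is at UTC+01:00.
22:00 UTC + 1h = 23:00 Yalesk Station.

23:00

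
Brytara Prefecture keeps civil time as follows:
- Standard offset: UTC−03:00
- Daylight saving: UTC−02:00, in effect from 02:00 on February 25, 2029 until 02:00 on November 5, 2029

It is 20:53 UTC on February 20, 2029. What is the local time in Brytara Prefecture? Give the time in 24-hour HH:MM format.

17:53

At the standard offset (UTC−03:00), 20:53 UTC − 3h = 17:53 Brytara Prefecture standard time.
The standard-time date in Brytara Prefecture, February 20, 2029, is outside the daylight-saving period (25 February – 5 November), so Brytara Prefecture is on standard time, UTC−03:00.
20:53 UTC − 3h = 17:53 local.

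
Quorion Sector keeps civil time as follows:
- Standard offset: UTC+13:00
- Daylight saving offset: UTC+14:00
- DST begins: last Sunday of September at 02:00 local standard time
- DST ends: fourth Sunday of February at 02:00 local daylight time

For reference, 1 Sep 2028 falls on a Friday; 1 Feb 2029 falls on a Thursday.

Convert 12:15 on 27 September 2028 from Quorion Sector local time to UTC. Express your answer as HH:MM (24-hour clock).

22:15

1 September 2028 is a Friday, so Sundays fall on 3, 10, 17, 24; the last is September 24.
1 February 2029 is a Thursday, so the first Sunday is February 4 and the fourth is February 25.
27 September 2028 lies within the daylight-saving period (24 September 2028 – 25 February 2029), so Quorion Sector is on daylight time, UTC+14:00.
12:15 local − 14h = 22:15 UTC (rolling into the previous day, 26 September 2028).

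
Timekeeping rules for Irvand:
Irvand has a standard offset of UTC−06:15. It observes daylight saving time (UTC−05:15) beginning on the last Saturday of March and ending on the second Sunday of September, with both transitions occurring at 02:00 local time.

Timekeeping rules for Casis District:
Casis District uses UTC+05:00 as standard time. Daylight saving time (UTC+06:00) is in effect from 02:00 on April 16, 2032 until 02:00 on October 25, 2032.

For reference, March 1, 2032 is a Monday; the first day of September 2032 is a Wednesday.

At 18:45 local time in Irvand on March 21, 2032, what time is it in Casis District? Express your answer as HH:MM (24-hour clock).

06:00

1 March 2032 is a Monday, so Saturdays fall on 6, 13, 20, 27; the last is March 27.
1 September 2032 is a Wednesday, so the first Sunday is September 5 and the second is September 12.
March 21, 2032 does not fall between 27 March and 12 September, so daylight saving is not in effect and Irvand is at UTC−06:15.
18:45 Irvand + 6h15m = 01:00 UTC (rolling into the next day, 22 March 2032).
At the standard offset (UTC+05:00), 01:00 UTC + 5h = 06:00 Casis District standard time.
Daylight saving runs 16 April – 25 October; the standard-time date in Casis District, March 22, 2032, is outside that window, so Casis District is on standard time at UTC+05:00.
01:00 UTC + 5h = 06:00 Casis District.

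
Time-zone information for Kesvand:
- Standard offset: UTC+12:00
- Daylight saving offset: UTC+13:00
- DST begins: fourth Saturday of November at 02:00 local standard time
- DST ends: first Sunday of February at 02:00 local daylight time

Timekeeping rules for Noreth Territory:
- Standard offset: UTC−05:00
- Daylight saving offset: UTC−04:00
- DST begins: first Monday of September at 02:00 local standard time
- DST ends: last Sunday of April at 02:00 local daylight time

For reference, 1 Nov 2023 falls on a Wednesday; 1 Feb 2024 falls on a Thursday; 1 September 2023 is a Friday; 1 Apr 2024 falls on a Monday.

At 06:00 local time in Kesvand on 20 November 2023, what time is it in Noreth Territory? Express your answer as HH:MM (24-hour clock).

14:00

1 November 2023 is a Wednesday, so the first Saturday is November 4 and the fourth is November 25.
1 February 2024 is a Thursday, so the first Sunday is February 4.
20 November 2023 does not fall between 25 November 2023 and 4 February 2024, so daylight saving is not in effect and Kesvand is at UTC+12:00.
06:00 Kesvand − 12h = 18:00 UTC (rolling into the previous day, 19 November 2023).
1 September 2023 is a Friday, so the first Monday is September 4.
1 April 2024 is a Monday, so Sundays fall on 7, 14, 21, 28; the last is April 28.
At the standard offset (UTC−05:00), 18:00 UTC − 5h = 13:00 Noreth Territory standard time.
Daylight saving runs 4 September 2023 – 28 April 2024; the standard-time date in Noreth Territory, 19 November 2023, is inside that window, so Noreth Territory is at UTC−04:00.
18:00 UTC − 4h = 14:00 Noreth Territory.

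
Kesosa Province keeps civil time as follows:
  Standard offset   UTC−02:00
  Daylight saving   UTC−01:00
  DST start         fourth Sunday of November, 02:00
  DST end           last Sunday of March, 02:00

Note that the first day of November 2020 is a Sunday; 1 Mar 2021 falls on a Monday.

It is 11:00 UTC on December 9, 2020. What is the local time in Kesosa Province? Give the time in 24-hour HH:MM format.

1 November 2020 is a Sunday, so the first Sunday is November 1 and the fourth is November 22.
1 March 2021 is a Monday, so Sundays fall on 7, 14, 21, 28; the last is March 28.
At the standard offset (UTC−02:00), 11:00 UTC − 2h = 09:00 Kesosa Province standard time.
The standard-time date in Kesosa Province, December 9, 2020, falls between 22 November 2020 and 28 March 2021, so daylight saving is in effect and Kesosa Province is at UTC−01:00.
11:00 UTC − 1h = 10:00 local.

10:00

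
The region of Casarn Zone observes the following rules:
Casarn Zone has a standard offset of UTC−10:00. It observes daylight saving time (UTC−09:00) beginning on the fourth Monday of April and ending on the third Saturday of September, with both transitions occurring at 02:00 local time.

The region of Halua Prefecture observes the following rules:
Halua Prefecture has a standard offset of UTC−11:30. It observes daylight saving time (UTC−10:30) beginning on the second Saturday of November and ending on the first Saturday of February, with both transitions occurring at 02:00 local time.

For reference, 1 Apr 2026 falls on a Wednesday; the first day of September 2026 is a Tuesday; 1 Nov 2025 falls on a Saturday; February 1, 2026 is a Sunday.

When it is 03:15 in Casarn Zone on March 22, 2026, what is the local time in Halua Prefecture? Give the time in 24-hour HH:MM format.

01:45

1 April 2026 is a Wednesday, so the first Monday is April 6 and the fourth is April 27.
1 September 2026 is a Tuesday, so the first Saturday is September 5 and the third is September 19.
March 22, 2026 does not fall between 27 April and 19 September, so daylight saving is not in effect and Casarn Zone is at UTC−10:00.
03:15 Casarn Zone + 10h = 13:15 UTC.
1 November 2025 is a Saturday, so the first Saturday is November 1 and the second is November 8.
1 February 2026 is a Sunday, so the first Saturday is February 7.
At the standard offset (UTC−11:30), 13:15 UTC − 11h30m = 01:45 Halua Prefecture standard time.
The standard-time date in Halua Prefecture, March 22, 2026, is outside the daylight-saving period (8 November 2025 – 7 February 2026), so Halua Prefecture is on standard time, UTC−11:30.
13:15 UTC − 11h30m = 01:45 Halua Prefecture.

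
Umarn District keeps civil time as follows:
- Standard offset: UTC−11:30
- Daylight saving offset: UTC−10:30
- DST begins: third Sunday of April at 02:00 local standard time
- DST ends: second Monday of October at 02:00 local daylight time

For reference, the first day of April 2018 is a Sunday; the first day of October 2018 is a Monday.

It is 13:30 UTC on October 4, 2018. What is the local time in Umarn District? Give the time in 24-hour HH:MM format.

1 April 2018 is a Sunday, so the first Sunday is April 1 and the third is April 15.
1 October 2018 is a Monday, so the first Monday is October 1 and the second is October 8.
At the standard offset (UTC−11:30), 13:30 UTC − 11h30m = 02:00 Umarn District standard time.
The standard-time date in Umarn District, October 4, 2018, lies within the daylight-saving period (15 April – 8 October), so Umarn District is on daylight time, UTC−10:30.
13:30 UTC − 10h30m = 03:00 local.

03:00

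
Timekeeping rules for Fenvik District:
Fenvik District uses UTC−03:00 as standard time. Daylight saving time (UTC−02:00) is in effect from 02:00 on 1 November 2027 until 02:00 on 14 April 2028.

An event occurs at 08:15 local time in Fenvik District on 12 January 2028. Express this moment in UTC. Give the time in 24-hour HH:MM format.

12 January 2028 lies within the daylight-saving period (1 November 2027 – 14 April 2028), so Fenvik District is on daylight time, UTC−02:00.
08:15 local + 2h = 10:15 UTC.

10:15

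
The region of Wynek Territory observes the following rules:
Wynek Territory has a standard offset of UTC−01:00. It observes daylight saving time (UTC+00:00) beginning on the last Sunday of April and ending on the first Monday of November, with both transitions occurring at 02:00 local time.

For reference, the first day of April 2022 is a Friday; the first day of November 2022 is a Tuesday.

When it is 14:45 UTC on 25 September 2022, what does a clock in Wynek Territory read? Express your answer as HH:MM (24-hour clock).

14:45

1 April 2022 is a Friday, so Sundays fall on 3, 10, 17, 24; the last is April 24.
1 November 2022 is a Tuesday, so the first Monday is November 7.
At the standard offset (UTC−01:00), 14:45 UTC − 1h = 13:45 Wynek Territory standard time.
The standard-time date in Wynek Territory, 25 September 2022, falls between 24 April and 7 November, so daylight saving is in effect and Wynek Territory is at UTC+00:00.
14:45 UTC + 0h = 14:45 local.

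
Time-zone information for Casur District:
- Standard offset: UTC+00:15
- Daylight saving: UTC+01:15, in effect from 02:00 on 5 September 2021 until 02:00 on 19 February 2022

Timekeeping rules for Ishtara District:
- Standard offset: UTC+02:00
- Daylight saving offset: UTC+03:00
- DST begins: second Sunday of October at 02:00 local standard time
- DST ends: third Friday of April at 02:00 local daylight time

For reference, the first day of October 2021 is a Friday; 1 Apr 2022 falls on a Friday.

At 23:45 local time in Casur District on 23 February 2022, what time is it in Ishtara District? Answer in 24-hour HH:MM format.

23 February 2022 is outside the daylight-saving period (5 September 2021 – 19 February 2022), so Casur District is on standard time, UTC+00:15.
23:45 Casur District − 0h15m = 23:30 UTC.
1 October 2021 is a Friday, so the first Sunday is October 3 and the second is October 10.
1 April 2022 is a Friday, so the first Friday is April 1 and the third is April 15.
At the standard offset (UTC+02:00), 23:30 UTC + 2h = 01:30 Ishtara District standard time (rolling into the next day, 24 February 2022).
Daylight saving runs 10 October 2021 – 15 April 2022; the standard-time date in Ishtara District, 24 February 2022, is inside that window, so Ishtara District is at UTC+03:00.
23:30 UTC + 3h = 02:30 Ishtara District (rolling into the next day, 24 February 2022).

02:30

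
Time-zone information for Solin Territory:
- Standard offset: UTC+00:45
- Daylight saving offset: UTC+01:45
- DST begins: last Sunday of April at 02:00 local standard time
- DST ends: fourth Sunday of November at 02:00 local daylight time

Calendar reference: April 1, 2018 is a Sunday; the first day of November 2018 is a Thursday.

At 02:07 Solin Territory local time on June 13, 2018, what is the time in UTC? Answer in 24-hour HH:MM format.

1 April 2018 is a Sunday, so Sundays fall on 1, 8, 15, 22, 29; the last is April 29.
1 November 2018 is a Thursday, so the first Sunday is November 4 and the fourth is November 25.
June 13, 2018 lies within the daylight-saving period (29 April – 25 November), so Solin Territory is on daylight time, UTC+01:45.
02:07 local − 1h45m = 00:22 UTC.

00:22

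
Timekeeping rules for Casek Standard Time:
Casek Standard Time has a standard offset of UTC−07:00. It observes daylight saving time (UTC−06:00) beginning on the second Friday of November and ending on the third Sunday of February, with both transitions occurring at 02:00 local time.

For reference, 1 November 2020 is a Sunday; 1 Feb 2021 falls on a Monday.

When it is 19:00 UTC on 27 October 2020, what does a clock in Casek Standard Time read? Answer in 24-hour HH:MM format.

1 November 2020 is a Sunday, so the first Friday is November 6 and the second is November 13.
1 February 2021 is a Monday, so the first Sunday is February 7 and the third is February 21.
At the standard offset (UTC−07:00), 19:00 UTC − 7h = 12:00 Casek Standard Time standard time.
Daylight saving runs 13 November 2020 – 21 February 2021; the standard-time date in Casek Standard Time, 27 October 2020, is outside that window, so Casek Standard Time is on standard time at UTC−07:00.
19:00 UTC − 7h = 12:00 local.

12:00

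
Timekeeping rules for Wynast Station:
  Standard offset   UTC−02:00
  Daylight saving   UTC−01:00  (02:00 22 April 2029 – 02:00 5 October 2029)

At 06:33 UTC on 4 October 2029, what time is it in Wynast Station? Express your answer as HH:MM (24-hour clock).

05:33

At the standard offset (UTC−02:00), 06:33 UTC − 2h = 04:33 Wynast Station standard time.
Daylight saving runs 22 April – 5 October; the standard-time date in Wynast Station, 4 October 2029, is inside that window, so Wynast Station is at UTC−01:00.
06:33 UTC − 1h = 05:33 local.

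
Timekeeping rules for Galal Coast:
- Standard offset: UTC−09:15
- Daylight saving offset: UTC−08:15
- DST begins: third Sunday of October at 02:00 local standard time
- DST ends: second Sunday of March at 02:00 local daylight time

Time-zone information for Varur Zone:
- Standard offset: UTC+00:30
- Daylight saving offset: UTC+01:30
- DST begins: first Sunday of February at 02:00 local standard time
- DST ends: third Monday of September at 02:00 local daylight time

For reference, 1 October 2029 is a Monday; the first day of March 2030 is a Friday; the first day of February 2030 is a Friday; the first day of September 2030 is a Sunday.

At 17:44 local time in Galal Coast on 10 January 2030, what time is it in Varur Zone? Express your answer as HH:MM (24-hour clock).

1 October 2029 is a Monday, so the first Sunday is October 7 and the third is October 21.
1 March 2030 is a Friday, so the first Sunday is March 3 and the second is March 10.
Daylight saving runs 21 October 2029 – 10 March 2030; 10 January 2030 is inside that window, so Galal Coast is at UTC−08:15.
17:44 Galal Coast + 8h15m = 01:59 UTC (rolling into the next day, 11 January 2030).
1 February 2030 is a Friday, so the first Sunday is February 3.
1 September 2030 is a Sunday, so the first Monday is September 2 and the third is September 16.
At the standard offset (UTC+00:30), 01:59 UTC + 0h30m = 02:29 Varur Zone standard time.
The standard-time date in Varur Zone, 11 January 2030, is outside the daylight-saving period (3 February – 16 September), so Varur Zone is on standard time, UTC+00:30.
01:59 UTC + 0h30m = 02:29 Varur Zone.

02:29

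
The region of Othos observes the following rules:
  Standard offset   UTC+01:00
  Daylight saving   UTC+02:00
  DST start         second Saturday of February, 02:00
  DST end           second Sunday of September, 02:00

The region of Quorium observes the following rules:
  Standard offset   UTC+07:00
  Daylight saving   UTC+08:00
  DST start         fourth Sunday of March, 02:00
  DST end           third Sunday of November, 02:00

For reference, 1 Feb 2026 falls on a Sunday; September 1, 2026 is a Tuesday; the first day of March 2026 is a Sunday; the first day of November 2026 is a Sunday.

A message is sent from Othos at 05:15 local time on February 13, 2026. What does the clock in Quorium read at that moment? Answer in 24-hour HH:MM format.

1 February 2026 is a Sunday, so the first Saturday is February 7 and the second is February 14.
1 September 2026 is a Tuesday, so the first Sunday is September 6 and the second is September 13.
Daylight saving runs 14 February – 13 September; February 13, 2026 is outside that window, so Othos is on standard time at UTC+01:00.
05:15 Othos − 1h = 04:15 UTC.
1 March 2026 is a Sunday, so the first Sunday is March 1 and the fourth is March 22.
1 November 2026 is a Sunday, so the first Sunday is November 1 and the third is November 15.
At the standard offset (UTC+07:00), 04:15 UTC + 7h = 11:15 Quorium standard time.
The standard-time date in Quorium, February 13, 2026, does not fall between 22 March and 15 November, so daylight saving is not in effect and Quorium is at UTC+07:00.
04:15 UTC + 7h = 11:15 Quorium.

11:15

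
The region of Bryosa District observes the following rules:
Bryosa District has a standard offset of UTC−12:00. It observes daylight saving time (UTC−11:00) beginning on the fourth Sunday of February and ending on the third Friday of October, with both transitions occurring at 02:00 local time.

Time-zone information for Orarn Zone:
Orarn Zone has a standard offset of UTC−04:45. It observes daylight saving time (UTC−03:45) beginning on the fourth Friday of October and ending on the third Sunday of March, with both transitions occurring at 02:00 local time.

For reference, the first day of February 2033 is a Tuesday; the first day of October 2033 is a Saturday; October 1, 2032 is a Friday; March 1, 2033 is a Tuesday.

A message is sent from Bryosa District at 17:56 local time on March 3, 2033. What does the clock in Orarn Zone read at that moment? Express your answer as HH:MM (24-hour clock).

01:11

1 February 2033 is a Tuesday, so the first Sunday is February 6 and the fourth is February 27.
1 October 2033 is a Saturday, so the first Friday is October 7 and the third is October 21.
March 3, 2033 falls between 27 February and 21 October, so daylight saving is in effect and Bryosa District is at UTC−11:00.
17:56 Bryosa District + 11h = 04:56 UTC (rolling into the next day, 4 March 2033).
1 October 2032 is a Friday, so the first Friday is October 1 and the fourth is October 22.
1 March 2033 is a Tuesday, so the first Sunday is March 6 and the third is March 20.
At the standard offset (UTC−04:45), 04:56 UTC − 4h45m = 00:11 Orarn Zone standard time.
The standard-time date in Orarn Zone, March 4, 2033, falls between 22 October 2032 and 20 March 2033, so daylight saving is in effect and Orarn Zone is at UTC−03:45.
04:56 UTC − 3h45m = 01:11 Orarn Zone.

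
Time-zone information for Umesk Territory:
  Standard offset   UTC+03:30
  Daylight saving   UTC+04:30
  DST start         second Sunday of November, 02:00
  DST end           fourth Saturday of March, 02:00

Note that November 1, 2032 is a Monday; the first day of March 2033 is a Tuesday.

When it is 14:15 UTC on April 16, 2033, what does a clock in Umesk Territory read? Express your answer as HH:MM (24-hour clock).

1 November 2032 is a Monday, so the first Sunday is November 7 and the second is November 14.
1 March 2033 is a Tuesday, so the first Saturday is March 5 and the fourth is March 26.
At the standard offset (UTC+03:30), 14:15 UTC + 3h30m = 17:45 Umesk Territory standard time.
The standard-time date in Umesk Territory, April 16, 2033, does not fall between 14 November 2032 and 26 March 2033, so daylight saving is not in effect and Umesk Territory is at UTC+03:30.
14:15 UTC + 3h30m = 17:45 local.

17:45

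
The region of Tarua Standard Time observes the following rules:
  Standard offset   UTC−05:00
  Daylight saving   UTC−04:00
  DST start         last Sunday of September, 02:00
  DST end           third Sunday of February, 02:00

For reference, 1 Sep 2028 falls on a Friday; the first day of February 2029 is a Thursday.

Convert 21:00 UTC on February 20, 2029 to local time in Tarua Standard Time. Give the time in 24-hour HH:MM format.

1 September 2028 is a Friday, so Sundays fall on 3, 10, 17, 24; the last is September 24.
1 February 2029 is a Thursday, so the first Sunday is February 4 and the third is February 18.
At the standard offset (UTC−05:00), 21:00 UTC − 5h = 16:00 Tarua Standard Time standard time.
The standard-time date in Tarua Standard Time, February 20, 2029, does not fall between 24 September 2028 and 18 February 2029, so daylight saving is not in effect and Tarua Standard Time is at UTC−05:00.
21:00 UTC − 5h = 16:00 local.

16:00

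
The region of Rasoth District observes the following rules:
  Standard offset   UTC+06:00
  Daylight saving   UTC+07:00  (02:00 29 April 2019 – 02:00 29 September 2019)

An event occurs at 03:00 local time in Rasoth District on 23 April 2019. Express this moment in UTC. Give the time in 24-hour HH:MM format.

21:00

23 April 2019 is outside the daylight-saving period (29 April – 29 September), so Rasoth District is on standard time, UTC+06:00.
03:00 local − 6h = 21:00 UTC (rolling into the previous day, 22 April 2019).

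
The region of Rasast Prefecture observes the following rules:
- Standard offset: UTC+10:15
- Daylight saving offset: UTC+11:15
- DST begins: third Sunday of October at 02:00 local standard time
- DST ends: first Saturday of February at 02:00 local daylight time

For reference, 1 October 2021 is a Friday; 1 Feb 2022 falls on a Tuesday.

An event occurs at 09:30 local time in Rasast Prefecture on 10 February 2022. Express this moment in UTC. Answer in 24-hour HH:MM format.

23:15

1 October 2021 is a Friday, so the first Sunday is October 3 and the third is October 17.
1 February 2022 is a Tuesday, so the first Saturday is February 5.
10 February 2022 is outside the daylight-saving period (17 October 2021 – 5 February 2022), so Rasast Prefecture is on standard time, UTC+10:15.
09:30 local − 10h15m = 23:15 UTC (rolling into the previous day, 9 February 2022).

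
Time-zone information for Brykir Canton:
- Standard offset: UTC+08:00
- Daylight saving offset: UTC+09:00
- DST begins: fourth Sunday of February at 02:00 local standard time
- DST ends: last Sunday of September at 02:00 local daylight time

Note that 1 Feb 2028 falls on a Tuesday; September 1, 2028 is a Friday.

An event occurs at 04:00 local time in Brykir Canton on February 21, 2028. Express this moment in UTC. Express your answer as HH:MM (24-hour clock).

20:00

1 February 2028 is a Tuesday, so the first Sunday is February 6 and the fourth is February 27.
1 September 2028 is a Friday, so Sundays fall on 3, 10, 17, 24; the last is September 24.
February 21, 2028 does not fall between 27 February and 24 September, so daylight saving is not in effect and Brykir Canton is at UTC+08:00.
04:00 local − 8h = 20:00 UTC (rolling into the previous day, 20 February 2028).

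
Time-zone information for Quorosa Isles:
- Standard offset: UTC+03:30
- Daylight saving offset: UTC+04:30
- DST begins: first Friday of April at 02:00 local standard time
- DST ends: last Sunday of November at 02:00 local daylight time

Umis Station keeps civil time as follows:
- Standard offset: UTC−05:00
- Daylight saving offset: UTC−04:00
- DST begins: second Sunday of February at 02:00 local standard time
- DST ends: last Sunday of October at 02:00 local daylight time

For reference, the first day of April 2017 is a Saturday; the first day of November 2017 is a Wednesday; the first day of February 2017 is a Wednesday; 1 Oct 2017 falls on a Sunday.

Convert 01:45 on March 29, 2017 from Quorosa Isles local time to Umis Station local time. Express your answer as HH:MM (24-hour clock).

1 April 2017 is a Saturday, so the first Friday is April 7.
1 November 2017 is a Wednesday, so Sundays fall on 5, 12, 19, 26; the last is November 26.
Daylight saving runs 7 April – 26 November; March 29, 2017 is outside that window, so Quorosa Isles is on standard time at UTC+03:30.
01:45 Quorosa Isles − 3h30m = 22:15 UTC (rolling into the previous day, 28 March 2017).
1 February 2017 is a Wednesday, so the first Sunday is February 5 and the second is February 12.
1 October 2017 is a Sunday, so Sundays fall on 1, 8, 15, 22, 29; the last is October 29.
At the standard offset (UTC−05:00), 22:15 UTC − 5h = 17:15 Umis Station standard time.
Daylight saving runs 12 February – 29 October; the standard-time date in Umis Station, March 28, 2017, is inside that window, so Umis Station is at UTC−04:00.
22:15 UTC − 4h = 18:15 Umis Station.

18:15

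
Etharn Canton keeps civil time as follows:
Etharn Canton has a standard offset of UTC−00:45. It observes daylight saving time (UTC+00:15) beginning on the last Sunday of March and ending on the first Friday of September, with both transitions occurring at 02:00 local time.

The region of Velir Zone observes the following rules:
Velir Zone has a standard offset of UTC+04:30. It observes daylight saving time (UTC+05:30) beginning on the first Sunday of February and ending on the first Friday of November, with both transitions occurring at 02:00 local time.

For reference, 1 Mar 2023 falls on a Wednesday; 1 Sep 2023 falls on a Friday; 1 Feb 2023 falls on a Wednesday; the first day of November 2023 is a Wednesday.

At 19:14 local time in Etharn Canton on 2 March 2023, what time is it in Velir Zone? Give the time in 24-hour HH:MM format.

1 March 2023 is a Wednesday, so Sundays fall on 5, 12, 19, 26; the last is March 26.
1 September 2023 is a Friday, so the first Friday is September 1.
2 March 2023 is outside the daylight-saving period (26 March – 1 September), so Etharn Canton is on standard time, UTC−00:45.
19:14 Etharn Canton + 0h45m = 19:59 UTC.
1 February 2023 is a Wednesday, so the first Sunday is February 5.
1 November 2023 is a Wednesday, so the first Friday is November 3.
At the standard offset (UTC+04:30), 19:59 UTC + 4h30m = 00:29 Velir Zone standard time (rolling into the next day, 3 March 2023).
The standard-time date in Velir Zone, 3 March 2023, falls between 5 February and 3 November, so daylight saving is in effect and Velir Zone is at UTC+05:30.
19:59 UTC + 5h30m = 01:29 Velir Zone (rolling into the next day, 3 March 2023).

01:29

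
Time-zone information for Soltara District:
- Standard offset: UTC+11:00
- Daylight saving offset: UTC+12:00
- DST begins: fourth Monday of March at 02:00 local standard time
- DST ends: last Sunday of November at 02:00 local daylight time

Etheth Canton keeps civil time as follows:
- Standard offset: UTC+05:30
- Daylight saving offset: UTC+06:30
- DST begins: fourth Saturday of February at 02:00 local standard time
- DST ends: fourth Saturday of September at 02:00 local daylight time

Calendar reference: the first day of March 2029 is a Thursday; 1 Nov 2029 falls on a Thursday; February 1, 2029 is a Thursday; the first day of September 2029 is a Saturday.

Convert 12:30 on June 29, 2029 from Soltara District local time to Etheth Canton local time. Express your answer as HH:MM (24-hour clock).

1 March 2029 is a Thursday, so the first Monday is March 5 and the fourth is March 26.
1 November 2029 is a Thursday, so Sundays fall on 4, 11, 18, 25; the last is November 25.
June 29, 2029 lies within the daylight-saving period (26 March – 25 November), so Soltara District is on daylight time, UTC+12:00.
12:30 Soltara District − 12h = 00:30 UTC.
1 February 2029 is a Thursday, so the first Saturday is February 3 and the fourth is February 24.
1 September 2029 is a Saturday, so the first Saturday is September 1 and the fourth is September 22.
At the standard offset (UTC+05:30), 00:30 UTC + 5h30m = 06:00 Etheth Canton standard time.
The standard-time date in Etheth Canton, June 29, 2029, lies within the daylight-saving period (24 February – 22 September), so Etheth Canton is on daylight time, UTC+06:30.
00:30 UTC + 6h30m = 07:00 Etheth Canton.

07:00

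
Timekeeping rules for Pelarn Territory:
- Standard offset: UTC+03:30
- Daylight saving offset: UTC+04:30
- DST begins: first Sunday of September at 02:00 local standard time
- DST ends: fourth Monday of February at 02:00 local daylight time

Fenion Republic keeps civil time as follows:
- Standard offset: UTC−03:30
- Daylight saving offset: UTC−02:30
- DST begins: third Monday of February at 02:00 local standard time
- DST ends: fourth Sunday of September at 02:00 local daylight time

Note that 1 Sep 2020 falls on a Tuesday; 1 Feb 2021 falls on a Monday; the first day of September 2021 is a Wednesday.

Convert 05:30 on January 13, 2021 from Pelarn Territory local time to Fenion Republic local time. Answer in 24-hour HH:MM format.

21:30

1 September 2020 is a Tuesday, so the first Sunday is September 6.
1 February 2021 is a Monday, so the first Monday is February 1 and the fourth is February 22.
January 13, 2021 falls between 6 September 2020 and 22 February 2021, so daylight saving is in effect and Pelarn Territory is at UTC+04:30.
05:30 Pelarn Territory − 4h30m = 01:00 UTC.
1 February 2021 is a Monday, so the first Monday is February 1 and the third is February 15.
1 September 2021 is a Wednesday, so the first Sunday is September 5 and the fourth is September 26.
At the standard offset (UTC−03:30), 01:00 UTC − 3h30m = 21:30 Fenion Republic standard time (rolling into the previous day, 12 January 2021).
The standard-time date in Fenion Republic, January 12, 2021, does not fall between 15 February and 26 September, so daylight saving is not in effect and Fenion Republic is at UTC−03:30.
01:00 UTC − 3h30m = 21:30 Fenion Republic (rolling into the previous day, 12 January 2021).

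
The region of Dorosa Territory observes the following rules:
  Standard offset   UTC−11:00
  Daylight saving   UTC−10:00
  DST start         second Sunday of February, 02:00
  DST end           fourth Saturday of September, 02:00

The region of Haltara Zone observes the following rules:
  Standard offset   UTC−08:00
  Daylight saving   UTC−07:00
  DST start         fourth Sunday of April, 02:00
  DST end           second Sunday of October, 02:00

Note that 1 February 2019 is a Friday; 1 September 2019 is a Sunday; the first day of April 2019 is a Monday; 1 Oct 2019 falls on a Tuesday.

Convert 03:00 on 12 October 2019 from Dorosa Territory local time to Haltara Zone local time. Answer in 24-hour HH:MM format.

1 February 2019 is a Friday, so the first Sunday is February 3 and the second is February 10.
1 September 2019 is a Sunday, so the first Saturday is September 7 and the fourth is September 28.
12 October 2019 is outside the daylight-saving period (10 February – 28 September), so Dorosa Territory is on standard time, UTC−11:00.
03:00 Dorosa Territory + 11h = 14:00 UTC.
1 April 2019 is a Monday, so the first Sunday is April 7 and the fourth is April 28.
1 October 2019 is a Tuesday, so the first Sunday is October 6 and the second is October 13.
At the standard offset (UTC−08:00), 14:00 UTC − 8h = 06:00 Haltara Zone standard time.
The standard-time date in Haltara Zone, 12 October 2019, falls between 28 April and 13 October, so daylight saving is in effect and Haltara Zone is at UTC−07:00.
14:00 UTC − 7h = 07:00 Haltara Zone.

07:00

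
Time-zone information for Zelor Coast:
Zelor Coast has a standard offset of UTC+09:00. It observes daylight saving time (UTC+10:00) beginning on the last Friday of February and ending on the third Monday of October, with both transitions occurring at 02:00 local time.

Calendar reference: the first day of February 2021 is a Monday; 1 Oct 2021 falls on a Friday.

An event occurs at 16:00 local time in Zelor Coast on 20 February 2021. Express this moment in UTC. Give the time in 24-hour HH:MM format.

07:00

1 February 2021 is a Monday, so Fridays fall on 5, 12, 19, 26; the last is February 26.
1 October 2021 is a Friday, so the first Monday is October 4 and the third is October 18.
20 February 2021 does not fall between 26 February and 18 October, so daylight saving is not in effect and Zelor Coast is at UTC+09:00.
16:00 local − 9h = 07:00 UTC.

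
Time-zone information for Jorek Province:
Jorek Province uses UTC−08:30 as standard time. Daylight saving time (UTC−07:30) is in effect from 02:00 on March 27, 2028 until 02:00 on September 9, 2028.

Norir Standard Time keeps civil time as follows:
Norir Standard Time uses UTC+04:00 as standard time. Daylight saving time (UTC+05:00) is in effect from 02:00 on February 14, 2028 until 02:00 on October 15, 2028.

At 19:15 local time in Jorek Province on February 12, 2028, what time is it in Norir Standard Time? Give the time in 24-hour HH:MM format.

February 12, 2028 does not fall between 27 March and 9 September, so daylight saving is not in effect and Jorek Province is at UTC−08:30.
19:15 Jorek Province + 8h30m = 03:45 UTC (rolling into the next day, 13 February 2028).
At the standard offset (UTC+04:00), 03:45 UTC + 4h = 07:45 Norir Standard Time standard time.
Daylight saving runs 14 February – 15 October; the standard-time date in Norir Standard Time, February 13, 2028, is outside that window, so Norir Standard Time is on standard time at UTC+04:00.
03:45 UTC + 4h = 07:45 Norir Standard Time.

07:45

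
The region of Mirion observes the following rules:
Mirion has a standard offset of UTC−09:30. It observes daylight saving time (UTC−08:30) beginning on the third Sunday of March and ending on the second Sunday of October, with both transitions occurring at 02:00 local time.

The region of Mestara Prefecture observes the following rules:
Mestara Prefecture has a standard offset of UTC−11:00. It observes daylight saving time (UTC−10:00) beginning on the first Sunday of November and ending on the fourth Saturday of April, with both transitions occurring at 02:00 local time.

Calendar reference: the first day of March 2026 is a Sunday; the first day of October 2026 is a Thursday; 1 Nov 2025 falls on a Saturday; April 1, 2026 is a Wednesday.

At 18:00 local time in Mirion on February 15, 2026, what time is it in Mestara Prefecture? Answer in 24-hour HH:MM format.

1 March 2026 is a Sunday, so the first Sunday is March 1 and the third is March 15.
1 October 2026 is a Thursday, so the first Sunday is October 4 and the second is October 11.
February 15, 2026 is outside the daylight-saving period (15 March – 11 October), so Mirion is on standard time, UTC−09:30.
18:00 Mirion + 9h30m = 03:30 UTC (rolling into the next day, 16 February 2026).
1 November 2025 is a Saturday, so the first Sunday is November 2.
1 April 2026 is a Wednesday, so the first Saturday is April 4 and the fourth is April 25.
At the standard offset (UTC−11:00), 03:30 UTC − 11h = 16:30 Mestara Prefecture standard time (rolling into the previous day, 15 February 2026).
Daylight saving runs 2 November 2025 – 25 April 2026; the standard-time date in Mestara Prefecture, February 15, 2026, is inside that window, so Mestara Prefecture is at UTC−10:00.
03:30 UTC − 10h = 17:30 Mestara Prefecture (rolling into the previous day, 15 February 2026).

17:30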